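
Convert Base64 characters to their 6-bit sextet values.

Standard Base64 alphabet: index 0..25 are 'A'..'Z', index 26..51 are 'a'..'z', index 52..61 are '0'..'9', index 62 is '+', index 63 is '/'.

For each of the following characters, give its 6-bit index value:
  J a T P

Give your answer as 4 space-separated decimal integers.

Answer: 9 26 19 15

Derivation:
'J': A..Z range, ord('J') − ord('A') = 9
'a': a..z range, 26 + ord('a') − ord('a') = 26
'T': A..Z range, ord('T') − ord('A') = 19
'P': A..Z range, ord('P') − ord('A') = 15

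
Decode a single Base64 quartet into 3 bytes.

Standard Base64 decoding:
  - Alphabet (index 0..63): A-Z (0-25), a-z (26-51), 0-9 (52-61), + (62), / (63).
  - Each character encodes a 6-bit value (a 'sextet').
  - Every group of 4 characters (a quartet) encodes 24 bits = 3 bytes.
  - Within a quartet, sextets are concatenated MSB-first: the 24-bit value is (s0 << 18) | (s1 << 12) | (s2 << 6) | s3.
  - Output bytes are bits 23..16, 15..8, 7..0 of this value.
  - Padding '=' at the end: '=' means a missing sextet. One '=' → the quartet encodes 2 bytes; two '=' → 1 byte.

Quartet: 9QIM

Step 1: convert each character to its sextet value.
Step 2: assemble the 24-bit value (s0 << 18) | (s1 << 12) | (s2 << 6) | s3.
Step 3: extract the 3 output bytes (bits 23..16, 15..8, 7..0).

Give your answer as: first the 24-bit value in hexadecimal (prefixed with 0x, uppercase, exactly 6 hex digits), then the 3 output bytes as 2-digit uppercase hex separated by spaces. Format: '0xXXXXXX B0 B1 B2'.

Answer: 0xF5020C F5 02 0C

Derivation:
Sextets: 9=61, Q=16, I=8, M=12
24-bit: (61<<18) | (16<<12) | (8<<6) | 12
      = 0xF40000 | 0x010000 | 0x000200 | 0x00000C
      = 0xF5020C
Bytes: (v>>16)&0xFF=F5, (v>>8)&0xFF=02, v&0xFF=0C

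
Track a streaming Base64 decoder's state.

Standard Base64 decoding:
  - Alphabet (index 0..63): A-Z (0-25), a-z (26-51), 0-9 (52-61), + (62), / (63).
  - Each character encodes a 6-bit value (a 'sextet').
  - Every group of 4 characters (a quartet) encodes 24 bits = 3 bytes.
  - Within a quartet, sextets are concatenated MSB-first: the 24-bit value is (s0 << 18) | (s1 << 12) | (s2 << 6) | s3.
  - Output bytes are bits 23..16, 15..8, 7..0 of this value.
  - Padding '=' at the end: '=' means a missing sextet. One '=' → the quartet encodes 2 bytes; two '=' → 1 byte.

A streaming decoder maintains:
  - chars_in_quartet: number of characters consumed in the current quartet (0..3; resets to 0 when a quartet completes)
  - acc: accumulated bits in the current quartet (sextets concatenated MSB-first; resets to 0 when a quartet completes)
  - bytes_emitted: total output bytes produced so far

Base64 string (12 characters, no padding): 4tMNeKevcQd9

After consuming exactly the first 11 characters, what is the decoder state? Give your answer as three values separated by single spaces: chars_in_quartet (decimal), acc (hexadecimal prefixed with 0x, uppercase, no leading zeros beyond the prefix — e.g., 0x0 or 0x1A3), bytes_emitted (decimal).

Answer: 3 0x1C41D 6

Derivation:
After char 0 ('4'=56): chars_in_quartet=1 acc=0x38 bytes_emitted=0
After char 1 ('t'=45): chars_in_quartet=2 acc=0xE2D bytes_emitted=0
After char 2 ('M'=12): chars_in_quartet=3 acc=0x38B4C bytes_emitted=0
After char 3 ('N'=13): chars_in_quartet=4 acc=0xE2D30D -> emit E2 D3 0D, reset; bytes_emitted=3
After char 4 ('e'=30): chars_in_quartet=1 acc=0x1E bytes_emitted=3
After char 5 ('K'=10): chars_in_quartet=2 acc=0x78A bytes_emitted=3
After char 6 ('e'=30): chars_in_quartet=3 acc=0x1E29E bytes_emitted=3
After char 7 ('v'=47): chars_in_quartet=4 acc=0x78A7AF -> emit 78 A7 AF, reset; bytes_emitted=6
After char 8 ('c'=28): chars_in_quartet=1 acc=0x1C bytes_emitted=6
After char 9 ('Q'=16): chars_in_quartet=2 acc=0x710 bytes_emitted=6
After char 10 ('d'=29): chars_in_quartet=3 acc=0x1C41D bytes_emitted=6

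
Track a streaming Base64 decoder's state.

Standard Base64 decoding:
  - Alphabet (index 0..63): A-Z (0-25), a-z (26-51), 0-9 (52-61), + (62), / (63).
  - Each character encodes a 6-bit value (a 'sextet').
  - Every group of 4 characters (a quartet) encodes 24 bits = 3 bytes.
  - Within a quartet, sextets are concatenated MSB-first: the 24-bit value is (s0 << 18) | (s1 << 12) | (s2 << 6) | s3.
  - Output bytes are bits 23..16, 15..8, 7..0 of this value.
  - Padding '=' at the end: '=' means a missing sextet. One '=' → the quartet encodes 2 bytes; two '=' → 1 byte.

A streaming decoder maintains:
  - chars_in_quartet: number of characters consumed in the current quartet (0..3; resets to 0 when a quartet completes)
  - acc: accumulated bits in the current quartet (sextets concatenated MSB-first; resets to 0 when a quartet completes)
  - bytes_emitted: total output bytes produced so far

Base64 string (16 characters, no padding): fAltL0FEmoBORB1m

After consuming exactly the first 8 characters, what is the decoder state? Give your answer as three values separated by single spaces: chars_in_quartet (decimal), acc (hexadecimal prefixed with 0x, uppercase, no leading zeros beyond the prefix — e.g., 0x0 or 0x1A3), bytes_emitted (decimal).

Answer: 0 0x0 6

Derivation:
After char 0 ('f'=31): chars_in_quartet=1 acc=0x1F bytes_emitted=0
After char 1 ('A'=0): chars_in_quartet=2 acc=0x7C0 bytes_emitted=0
After char 2 ('l'=37): chars_in_quartet=3 acc=0x1F025 bytes_emitted=0
After char 3 ('t'=45): chars_in_quartet=4 acc=0x7C096D -> emit 7C 09 6D, reset; bytes_emitted=3
After char 4 ('L'=11): chars_in_quartet=1 acc=0xB bytes_emitted=3
After char 5 ('0'=52): chars_in_quartet=2 acc=0x2F4 bytes_emitted=3
After char 6 ('F'=5): chars_in_quartet=3 acc=0xBD05 bytes_emitted=3
After char 7 ('E'=4): chars_in_quartet=4 acc=0x2F4144 -> emit 2F 41 44, reset; bytes_emitted=6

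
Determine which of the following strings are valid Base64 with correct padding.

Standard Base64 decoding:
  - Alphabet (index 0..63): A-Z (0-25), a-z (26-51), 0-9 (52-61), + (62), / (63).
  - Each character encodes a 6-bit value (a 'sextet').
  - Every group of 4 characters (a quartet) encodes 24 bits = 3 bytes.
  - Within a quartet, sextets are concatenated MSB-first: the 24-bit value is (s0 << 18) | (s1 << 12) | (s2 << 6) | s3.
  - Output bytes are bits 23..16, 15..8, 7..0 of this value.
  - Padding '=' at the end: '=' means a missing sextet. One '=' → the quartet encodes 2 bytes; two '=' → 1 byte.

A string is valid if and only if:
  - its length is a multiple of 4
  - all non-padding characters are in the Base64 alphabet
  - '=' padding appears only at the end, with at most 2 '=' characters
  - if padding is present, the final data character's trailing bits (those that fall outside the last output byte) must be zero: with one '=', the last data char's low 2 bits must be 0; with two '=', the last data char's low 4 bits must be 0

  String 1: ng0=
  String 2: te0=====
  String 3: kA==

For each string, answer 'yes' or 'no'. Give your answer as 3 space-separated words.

Answer: yes no yes

Derivation:
String 1: 'ng0=' → valid
String 2: 'te0=====' → invalid (5 pad chars (max 2))
String 3: 'kA==' → valid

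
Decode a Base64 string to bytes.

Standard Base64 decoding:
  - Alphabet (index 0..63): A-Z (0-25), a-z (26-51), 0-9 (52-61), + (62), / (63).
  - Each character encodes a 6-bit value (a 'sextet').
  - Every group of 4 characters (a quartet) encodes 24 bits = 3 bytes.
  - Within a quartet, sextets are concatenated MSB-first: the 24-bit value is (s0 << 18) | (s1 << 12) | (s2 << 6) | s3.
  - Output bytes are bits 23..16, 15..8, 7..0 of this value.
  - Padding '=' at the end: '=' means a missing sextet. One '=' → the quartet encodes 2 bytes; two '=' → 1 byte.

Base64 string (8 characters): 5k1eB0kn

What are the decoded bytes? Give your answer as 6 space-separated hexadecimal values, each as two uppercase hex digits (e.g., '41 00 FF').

Answer: E6 4D 5E 07 49 27

Derivation:
After char 0 ('5'=57): chars_in_quartet=1 acc=0x39 bytes_emitted=0
After char 1 ('k'=36): chars_in_quartet=2 acc=0xE64 bytes_emitted=0
After char 2 ('1'=53): chars_in_quartet=3 acc=0x39935 bytes_emitted=0
After char 3 ('e'=30): chars_in_quartet=4 acc=0xE64D5E -> emit E6 4D 5E, reset; bytes_emitted=3
After char 4 ('B'=1): chars_in_quartet=1 acc=0x1 bytes_emitted=3
After char 5 ('0'=52): chars_in_quartet=2 acc=0x74 bytes_emitted=3
After char 6 ('k'=36): chars_in_quartet=3 acc=0x1D24 bytes_emitted=3
After char 7 ('n'=39): chars_in_quartet=4 acc=0x74927 -> emit 07 49 27, reset; bytes_emitted=6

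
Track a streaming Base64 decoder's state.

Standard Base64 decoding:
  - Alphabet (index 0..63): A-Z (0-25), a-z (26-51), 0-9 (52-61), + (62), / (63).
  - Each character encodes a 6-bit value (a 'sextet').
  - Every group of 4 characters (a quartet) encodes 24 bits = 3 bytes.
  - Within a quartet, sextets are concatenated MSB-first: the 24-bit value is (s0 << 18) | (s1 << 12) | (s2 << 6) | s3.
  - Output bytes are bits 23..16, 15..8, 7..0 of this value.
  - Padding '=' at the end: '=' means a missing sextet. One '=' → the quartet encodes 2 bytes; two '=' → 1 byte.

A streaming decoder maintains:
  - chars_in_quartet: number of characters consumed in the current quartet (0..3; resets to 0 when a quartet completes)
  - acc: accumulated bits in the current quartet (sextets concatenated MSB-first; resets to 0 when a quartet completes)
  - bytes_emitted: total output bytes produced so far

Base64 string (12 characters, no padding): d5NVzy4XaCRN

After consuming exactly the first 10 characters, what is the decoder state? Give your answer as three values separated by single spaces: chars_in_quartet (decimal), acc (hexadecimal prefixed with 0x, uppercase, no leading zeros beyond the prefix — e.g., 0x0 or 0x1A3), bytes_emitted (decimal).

After char 0 ('d'=29): chars_in_quartet=1 acc=0x1D bytes_emitted=0
After char 1 ('5'=57): chars_in_quartet=2 acc=0x779 bytes_emitted=0
After char 2 ('N'=13): chars_in_quartet=3 acc=0x1DE4D bytes_emitted=0
After char 3 ('V'=21): chars_in_quartet=4 acc=0x779355 -> emit 77 93 55, reset; bytes_emitted=3
After char 4 ('z'=51): chars_in_quartet=1 acc=0x33 bytes_emitted=3
After char 5 ('y'=50): chars_in_quartet=2 acc=0xCF2 bytes_emitted=3
After char 6 ('4'=56): chars_in_quartet=3 acc=0x33CB8 bytes_emitted=3
After char 7 ('X'=23): chars_in_quartet=4 acc=0xCF2E17 -> emit CF 2E 17, reset; bytes_emitted=6
After char 8 ('a'=26): chars_in_quartet=1 acc=0x1A bytes_emitted=6
After char 9 ('C'=2): chars_in_quartet=2 acc=0x682 bytes_emitted=6

Answer: 2 0x682 6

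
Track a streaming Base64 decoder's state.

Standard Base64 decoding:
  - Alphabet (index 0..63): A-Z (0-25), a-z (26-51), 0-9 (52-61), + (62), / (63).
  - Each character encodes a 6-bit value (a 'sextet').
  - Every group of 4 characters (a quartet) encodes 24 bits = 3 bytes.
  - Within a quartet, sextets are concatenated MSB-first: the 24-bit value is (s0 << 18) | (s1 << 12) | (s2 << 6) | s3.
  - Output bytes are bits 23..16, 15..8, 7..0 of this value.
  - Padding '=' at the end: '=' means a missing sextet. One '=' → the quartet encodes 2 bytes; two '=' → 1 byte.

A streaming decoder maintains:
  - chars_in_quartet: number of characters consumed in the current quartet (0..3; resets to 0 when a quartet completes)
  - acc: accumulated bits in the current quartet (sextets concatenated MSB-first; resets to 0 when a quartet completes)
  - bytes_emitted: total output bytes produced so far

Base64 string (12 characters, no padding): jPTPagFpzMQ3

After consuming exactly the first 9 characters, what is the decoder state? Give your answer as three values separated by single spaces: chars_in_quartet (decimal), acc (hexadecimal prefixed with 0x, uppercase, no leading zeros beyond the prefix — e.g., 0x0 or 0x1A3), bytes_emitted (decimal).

Answer: 1 0x33 6

Derivation:
After char 0 ('j'=35): chars_in_quartet=1 acc=0x23 bytes_emitted=0
After char 1 ('P'=15): chars_in_quartet=2 acc=0x8CF bytes_emitted=0
After char 2 ('T'=19): chars_in_quartet=3 acc=0x233D3 bytes_emitted=0
After char 3 ('P'=15): chars_in_quartet=4 acc=0x8CF4CF -> emit 8C F4 CF, reset; bytes_emitted=3
After char 4 ('a'=26): chars_in_quartet=1 acc=0x1A bytes_emitted=3
After char 5 ('g'=32): chars_in_quartet=2 acc=0x6A0 bytes_emitted=3
After char 6 ('F'=5): chars_in_quartet=3 acc=0x1A805 bytes_emitted=3
After char 7 ('p'=41): chars_in_quartet=4 acc=0x6A0169 -> emit 6A 01 69, reset; bytes_emitted=6
After char 8 ('z'=51): chars_in_quartet=1 acc=0x33 bytes_emitted=6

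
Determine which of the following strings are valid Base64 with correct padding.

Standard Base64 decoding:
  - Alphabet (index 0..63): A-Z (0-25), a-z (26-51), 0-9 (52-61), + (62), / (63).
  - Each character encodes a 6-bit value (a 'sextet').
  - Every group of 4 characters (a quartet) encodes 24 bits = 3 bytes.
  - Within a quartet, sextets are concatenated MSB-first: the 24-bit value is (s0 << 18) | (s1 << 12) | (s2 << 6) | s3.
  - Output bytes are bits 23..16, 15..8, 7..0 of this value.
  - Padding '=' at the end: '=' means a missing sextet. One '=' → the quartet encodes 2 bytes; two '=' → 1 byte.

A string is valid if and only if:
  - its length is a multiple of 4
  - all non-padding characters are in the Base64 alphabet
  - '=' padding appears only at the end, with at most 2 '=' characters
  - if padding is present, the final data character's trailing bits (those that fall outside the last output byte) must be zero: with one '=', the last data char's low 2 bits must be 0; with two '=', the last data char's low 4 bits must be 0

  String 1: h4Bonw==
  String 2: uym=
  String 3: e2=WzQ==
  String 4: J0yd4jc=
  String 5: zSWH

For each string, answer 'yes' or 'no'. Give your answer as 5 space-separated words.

Answer: yes no no yes yes

Derivation:
String 1: 'h4Bonw==' → valid
String 2: 'uym=' → invalid (bad trailing bits)
String 3: 'e2=WzQ==' → invalid (bad char(s): ['=']; '=' in middle)
String 4: 'J0yd4jc=' → valid
String 5: 'zSWH' → valid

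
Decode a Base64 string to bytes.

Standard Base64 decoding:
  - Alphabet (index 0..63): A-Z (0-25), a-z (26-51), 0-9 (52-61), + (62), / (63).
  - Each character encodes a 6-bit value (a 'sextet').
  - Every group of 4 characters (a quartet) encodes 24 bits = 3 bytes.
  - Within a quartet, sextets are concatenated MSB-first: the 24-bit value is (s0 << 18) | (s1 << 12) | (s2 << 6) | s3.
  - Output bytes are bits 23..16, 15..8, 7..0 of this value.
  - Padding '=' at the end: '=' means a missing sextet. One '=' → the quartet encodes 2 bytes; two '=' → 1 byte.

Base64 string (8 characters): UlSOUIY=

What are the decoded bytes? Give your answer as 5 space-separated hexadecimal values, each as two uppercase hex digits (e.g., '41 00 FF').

Answer: 52 54 8E 50 86

Derivation:
After char 0 ('U'=20): chars_in_quartet=1 acc=0x14 bytes_emitted=0
After char 1 ('l'=37): chars_in_quartet=2 acc=0x525 bytes_emitted=0
After char 2 ('S'=18): chars_in_quartet=3 acc=0x14952 bytes_emitted=0
After char 3 ('O'=14): chars_in_quartet=4 acc=0x52548E -> emit 52 54 8E, reset; bytes_emitted=3
After char 4 ('U'=20): chars_in_quartet=1 acc=0x14 bytes_emitted=3
After char 5 ('I'=8): chars_in_quartet=2 acc=0x508 bytes_emitted=3
After char 6 ('Y'=24): chars_in_quartet=3 acc=0x14218 bytes_emitted=3
Padding '=': partial quartet acc=0x14218 -> emit 50 86; bytes_emitted=5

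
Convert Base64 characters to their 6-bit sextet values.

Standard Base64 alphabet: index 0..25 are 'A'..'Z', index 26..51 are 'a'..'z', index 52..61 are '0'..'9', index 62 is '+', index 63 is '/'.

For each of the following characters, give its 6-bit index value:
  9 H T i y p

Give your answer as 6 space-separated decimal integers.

'9': 0..9 range, 52 + ord('9') − ord('0') = 61
'H': A..Z range, ord('H') − ord('A') = 7
'T': A..Z range, ord('T') − ord('A') = 19
'i': a..z range, 26 + ord('i') − ord('a') = 34
'y': a..z range, 26 + ord('y') − ord('a') = 50
'p': a..z range, 26 + ord('p') − ord('a') = 41

Answer: 61 7 19 34 50 41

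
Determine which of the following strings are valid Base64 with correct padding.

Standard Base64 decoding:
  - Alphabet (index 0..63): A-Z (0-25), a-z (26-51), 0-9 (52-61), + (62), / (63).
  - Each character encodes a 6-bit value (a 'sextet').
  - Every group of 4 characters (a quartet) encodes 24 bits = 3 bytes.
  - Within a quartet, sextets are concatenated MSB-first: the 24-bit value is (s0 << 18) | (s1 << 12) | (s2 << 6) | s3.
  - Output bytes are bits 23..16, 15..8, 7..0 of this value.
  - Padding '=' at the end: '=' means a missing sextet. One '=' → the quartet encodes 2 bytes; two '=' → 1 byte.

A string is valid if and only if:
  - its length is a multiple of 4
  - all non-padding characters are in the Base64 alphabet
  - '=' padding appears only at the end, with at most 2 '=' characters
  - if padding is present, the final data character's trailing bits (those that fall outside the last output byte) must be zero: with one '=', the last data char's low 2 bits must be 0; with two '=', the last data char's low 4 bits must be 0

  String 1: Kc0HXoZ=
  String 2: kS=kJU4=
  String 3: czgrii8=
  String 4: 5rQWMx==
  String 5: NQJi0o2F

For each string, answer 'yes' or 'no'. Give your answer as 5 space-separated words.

String 1: 'Kc0HXoZ=' → invalid (bad trailing bits)
String 2: 'kS=kJU4=' → invalid (bad char(s): ['=']; '=' in middle)
String 3: 'czgrii8=' → valid
String 4: '5rQWMx==' → invalid (bad trailing bits)
String 5: 'NQJi0o2F' → valid

Answer: no no yes no yes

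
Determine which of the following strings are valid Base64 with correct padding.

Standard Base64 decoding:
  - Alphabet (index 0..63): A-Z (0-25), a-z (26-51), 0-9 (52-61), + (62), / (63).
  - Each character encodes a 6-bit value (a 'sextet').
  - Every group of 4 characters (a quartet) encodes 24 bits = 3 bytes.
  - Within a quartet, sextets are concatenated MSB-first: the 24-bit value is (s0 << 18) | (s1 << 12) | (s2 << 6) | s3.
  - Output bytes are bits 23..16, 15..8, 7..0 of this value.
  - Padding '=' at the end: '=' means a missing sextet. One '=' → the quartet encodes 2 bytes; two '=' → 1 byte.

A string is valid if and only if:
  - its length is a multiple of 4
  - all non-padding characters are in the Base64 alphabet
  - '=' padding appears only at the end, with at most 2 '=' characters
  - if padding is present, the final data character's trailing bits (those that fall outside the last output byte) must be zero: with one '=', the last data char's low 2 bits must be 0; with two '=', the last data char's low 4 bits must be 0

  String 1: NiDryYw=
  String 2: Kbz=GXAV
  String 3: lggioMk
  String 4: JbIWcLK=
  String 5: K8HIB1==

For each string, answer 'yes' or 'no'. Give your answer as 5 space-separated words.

Answer: yes no no no no

Derivation:
String 1: 'NiDryYw=' → valid
String 2: 'Kbz=GXAV' → invalid (bad char(s): ['=']; '=' in middle)
String 3: 'lggioMk' → invalid (len=7 not mult of 4)
String 4: 'JbIWcLK=' → invalid (bad trailing bits)
String 5: 'K8HIB1==' → invalid (bad trailing bits)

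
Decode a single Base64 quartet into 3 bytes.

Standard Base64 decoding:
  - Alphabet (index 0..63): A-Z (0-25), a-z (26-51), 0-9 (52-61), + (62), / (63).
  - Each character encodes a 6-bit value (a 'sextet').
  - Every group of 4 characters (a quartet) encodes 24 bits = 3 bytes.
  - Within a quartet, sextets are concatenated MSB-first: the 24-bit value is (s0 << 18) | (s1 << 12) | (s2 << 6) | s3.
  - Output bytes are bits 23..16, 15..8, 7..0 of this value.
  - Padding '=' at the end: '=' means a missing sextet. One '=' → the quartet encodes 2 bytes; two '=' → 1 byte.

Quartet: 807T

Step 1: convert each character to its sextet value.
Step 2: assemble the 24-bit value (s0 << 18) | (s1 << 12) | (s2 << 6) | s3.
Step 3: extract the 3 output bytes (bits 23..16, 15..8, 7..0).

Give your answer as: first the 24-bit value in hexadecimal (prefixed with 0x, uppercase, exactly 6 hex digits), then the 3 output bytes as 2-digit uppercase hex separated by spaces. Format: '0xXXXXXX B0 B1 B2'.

Sextets: 8=60, 0=52, 7=59, T=19
24-bit: (60<<18) | (52<<12) | (59<<6) | 19
      = 0xF00000 | 0x034000 | 0x000EC0 | 0x000013
      = 0xF34ED3
Bytes: (v>>16)&0xFF=F3, (v>>8)&0xFF=4E, v&0xFF=D3

Answer: 0xF34ED3 F3 4E D3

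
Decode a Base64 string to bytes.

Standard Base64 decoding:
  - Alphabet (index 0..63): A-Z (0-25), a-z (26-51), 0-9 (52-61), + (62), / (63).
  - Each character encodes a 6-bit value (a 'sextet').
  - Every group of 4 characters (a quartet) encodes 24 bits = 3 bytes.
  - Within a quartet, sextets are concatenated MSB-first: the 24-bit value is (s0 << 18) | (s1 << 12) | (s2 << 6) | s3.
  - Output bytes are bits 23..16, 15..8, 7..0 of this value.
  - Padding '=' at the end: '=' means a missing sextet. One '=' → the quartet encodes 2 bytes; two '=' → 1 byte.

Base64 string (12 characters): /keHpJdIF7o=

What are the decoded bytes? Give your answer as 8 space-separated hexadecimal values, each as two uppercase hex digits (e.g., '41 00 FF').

After char 0 ('/'=63): chars_in_quartet=1 acc=0x3F bytes_emitted=0
After char 1 ('k'=36): chars_in_quartet=2 acc=0xFE4 bytes_emitted=0
After char 2 ('e'=30): chars_in_quartet=3 acc=0x3F91E bytes_emitted=0
After char 3 ('H'=7): chars_in_quartet=4 acc=0xFE4787 -> emit FE 47 87, reset; bytes_emitted=3
After char 4 ('p'=41): chars_in_quartet=1 acc=0x29 bytes_emitted=3
After char 5 ('J'=9): chars_in_quartet=2 acc=0xA49 bytes_emitted=3
After char 6 ('d'=29): chars_in_quartet=3 acc=0x2925D bytes_emitted=3
After char 7 ('I'=8): chars_in_quartet=4 acc=0xA49748 -> emit A4 97 48, reset; bytes_emitted=6
After char 8 ('F'=5): chars_in_quartet=1 acc=0x5 bytes_emitted=6
After char 9 ('7'=59): chars_in_quartet=2 acc=0x17B bytes_emitted=6
After char 10 ('o'=40): chars_in_quartet=3 acc=0x5EE8 bytes_emitted=6
Padding '=': partial quartet acc=0x5EE8 -> emit 17 BA; bytes_emitted=8

Answer: FE 47 87 A4 97 48 17 BA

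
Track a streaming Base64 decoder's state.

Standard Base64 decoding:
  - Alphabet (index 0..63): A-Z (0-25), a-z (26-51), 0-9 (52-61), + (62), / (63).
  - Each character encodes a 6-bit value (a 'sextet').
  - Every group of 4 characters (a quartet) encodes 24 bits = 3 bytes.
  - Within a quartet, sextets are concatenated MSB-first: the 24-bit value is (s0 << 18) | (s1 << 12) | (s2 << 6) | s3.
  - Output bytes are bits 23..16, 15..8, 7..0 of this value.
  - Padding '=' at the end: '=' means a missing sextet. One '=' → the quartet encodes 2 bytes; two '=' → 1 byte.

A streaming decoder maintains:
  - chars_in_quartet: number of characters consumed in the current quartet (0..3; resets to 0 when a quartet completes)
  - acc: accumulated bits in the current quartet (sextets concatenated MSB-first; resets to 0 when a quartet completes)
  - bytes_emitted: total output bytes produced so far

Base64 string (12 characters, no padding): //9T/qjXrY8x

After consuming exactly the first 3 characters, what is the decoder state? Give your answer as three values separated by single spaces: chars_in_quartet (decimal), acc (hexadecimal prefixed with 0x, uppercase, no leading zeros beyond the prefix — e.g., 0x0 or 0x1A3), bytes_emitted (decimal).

Answer: 3 0x3FFFD 0

Derivation:
After char 0 ('/'=63): chars_in_quartet=1 acc=0x3F bytes_emitted=0
After char 1 ('/'=63): chars_in_quartet=2 acc=0xFFF bytes_emitted=0
After char 2 ('9'=61): chars_in_quartet=3 acc=0x3FFFD bytes_emitted=0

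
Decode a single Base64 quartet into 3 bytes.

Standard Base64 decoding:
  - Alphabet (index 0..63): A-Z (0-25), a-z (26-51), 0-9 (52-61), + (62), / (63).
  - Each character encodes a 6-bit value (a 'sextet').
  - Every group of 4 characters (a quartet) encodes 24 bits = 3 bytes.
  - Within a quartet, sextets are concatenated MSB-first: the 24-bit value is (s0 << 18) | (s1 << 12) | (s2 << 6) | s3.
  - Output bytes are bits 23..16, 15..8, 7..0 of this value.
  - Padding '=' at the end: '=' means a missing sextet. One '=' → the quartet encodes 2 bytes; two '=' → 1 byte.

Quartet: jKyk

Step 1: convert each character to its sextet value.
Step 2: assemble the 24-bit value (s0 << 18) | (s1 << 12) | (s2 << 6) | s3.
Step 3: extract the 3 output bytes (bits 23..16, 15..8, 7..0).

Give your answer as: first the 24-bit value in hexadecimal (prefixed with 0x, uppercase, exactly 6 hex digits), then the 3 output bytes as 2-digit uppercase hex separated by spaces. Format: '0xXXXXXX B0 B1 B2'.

Sextets: j=35, K=10, y=50, k=36
24-bit: (35<<18) | (10<<12) | (50<<6) | 36
      = 0x8C0000 | 0x00A000 | 0x000C80 | 0x000024
      = 0x8CACA4
Bytes: (v>>16)&0xFF=8C, (v>>8)&0xFF=AC, v&0xFF=A4

Answer: 0x8CACA4 8C AC A4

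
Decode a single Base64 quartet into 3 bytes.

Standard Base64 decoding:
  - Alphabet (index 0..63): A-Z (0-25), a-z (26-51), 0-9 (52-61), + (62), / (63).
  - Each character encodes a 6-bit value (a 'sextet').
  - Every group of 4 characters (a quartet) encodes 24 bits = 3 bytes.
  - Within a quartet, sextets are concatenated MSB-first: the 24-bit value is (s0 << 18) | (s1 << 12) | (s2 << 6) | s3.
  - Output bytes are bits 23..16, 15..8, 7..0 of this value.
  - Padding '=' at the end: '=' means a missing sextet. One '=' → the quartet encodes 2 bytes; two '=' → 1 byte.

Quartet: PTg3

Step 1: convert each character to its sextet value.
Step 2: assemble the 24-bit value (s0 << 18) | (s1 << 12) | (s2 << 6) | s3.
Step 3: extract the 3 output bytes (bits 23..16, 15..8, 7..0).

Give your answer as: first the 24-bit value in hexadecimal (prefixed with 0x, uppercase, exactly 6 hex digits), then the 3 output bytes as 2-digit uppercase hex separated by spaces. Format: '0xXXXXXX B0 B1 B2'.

Answer: 0x3D3837 3D 38 37

Derivation:
Sextets: P=15, T=19, g=32, 3=55
24-bit: (15<<18) | (19<<12) | (32<<6) | 55
      = 0x3C0000 | 0x013000 | 0x000800 | 0x000037
      = 0x3D3837
Bytes: (v>>16)&0xFF=3D, (v>>8)&0xFF=38, v&0xFF=37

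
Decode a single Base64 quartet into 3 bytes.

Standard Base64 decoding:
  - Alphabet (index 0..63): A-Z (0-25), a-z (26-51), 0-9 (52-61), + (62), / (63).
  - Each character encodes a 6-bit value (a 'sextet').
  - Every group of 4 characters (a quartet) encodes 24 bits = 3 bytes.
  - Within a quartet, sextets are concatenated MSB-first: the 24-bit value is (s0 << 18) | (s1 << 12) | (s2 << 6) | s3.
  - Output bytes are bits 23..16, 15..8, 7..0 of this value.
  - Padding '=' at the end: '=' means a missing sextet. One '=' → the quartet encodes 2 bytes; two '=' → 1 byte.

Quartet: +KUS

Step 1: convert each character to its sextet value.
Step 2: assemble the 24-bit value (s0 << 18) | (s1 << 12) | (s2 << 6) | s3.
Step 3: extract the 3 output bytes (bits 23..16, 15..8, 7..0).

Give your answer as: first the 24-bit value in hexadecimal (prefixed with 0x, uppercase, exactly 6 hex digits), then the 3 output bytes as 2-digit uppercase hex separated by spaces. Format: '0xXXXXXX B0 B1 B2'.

Sextets: +=62, K=10, U=20, S=18
24-bit: (62<<18) | (10<<12) | (20<<6) | 18
      = 0xF80000 | 0x00A000 | 0x000500 | 0x000012
      = 0xF8A512
Bytes: (v>>16)&0xFF=F8, (v>>8)&0xFF=A5, v&0xFF=12

Answer: 0xF8A512 F8 A5 12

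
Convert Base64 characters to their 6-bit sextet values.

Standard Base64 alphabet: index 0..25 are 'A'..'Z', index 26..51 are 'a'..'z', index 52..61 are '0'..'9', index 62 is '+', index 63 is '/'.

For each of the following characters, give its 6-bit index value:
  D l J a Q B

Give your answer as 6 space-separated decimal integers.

Answer: 3 37 9 26 16 1

Derivation:
'D': A..Z range, ord('D') − ord('A') = 3
'l': a..z range, 26 + ord('l') − ord('a') = 37
'J': A..Z range, ord('J') − ord('A') = 9
'a': a..z range, 26 + ord('a') − ord('a') = 26
'Q': A..Z range, ord('Q') − ord('A') = 16
'B': A..Z range, ord('B') − ord('A') = 1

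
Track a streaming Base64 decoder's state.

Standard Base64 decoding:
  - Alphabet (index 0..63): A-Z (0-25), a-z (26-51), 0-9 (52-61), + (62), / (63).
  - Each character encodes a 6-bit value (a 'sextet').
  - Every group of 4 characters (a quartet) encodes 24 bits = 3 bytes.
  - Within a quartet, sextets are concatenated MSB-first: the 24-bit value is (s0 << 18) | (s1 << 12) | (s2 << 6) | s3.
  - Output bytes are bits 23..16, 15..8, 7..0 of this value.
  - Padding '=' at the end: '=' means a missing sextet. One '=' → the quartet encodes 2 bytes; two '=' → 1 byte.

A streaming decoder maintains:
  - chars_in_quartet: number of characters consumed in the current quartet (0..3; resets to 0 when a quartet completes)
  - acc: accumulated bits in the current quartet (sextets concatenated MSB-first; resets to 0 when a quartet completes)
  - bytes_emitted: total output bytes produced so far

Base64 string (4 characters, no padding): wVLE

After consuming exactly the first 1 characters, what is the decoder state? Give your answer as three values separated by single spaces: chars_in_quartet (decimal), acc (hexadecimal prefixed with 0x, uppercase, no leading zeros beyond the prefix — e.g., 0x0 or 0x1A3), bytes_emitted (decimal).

After char 0 ('w'=48): chars_in_quartet=1 acc=0x30 bytes_emitted=0

Answer: 1 0x30 0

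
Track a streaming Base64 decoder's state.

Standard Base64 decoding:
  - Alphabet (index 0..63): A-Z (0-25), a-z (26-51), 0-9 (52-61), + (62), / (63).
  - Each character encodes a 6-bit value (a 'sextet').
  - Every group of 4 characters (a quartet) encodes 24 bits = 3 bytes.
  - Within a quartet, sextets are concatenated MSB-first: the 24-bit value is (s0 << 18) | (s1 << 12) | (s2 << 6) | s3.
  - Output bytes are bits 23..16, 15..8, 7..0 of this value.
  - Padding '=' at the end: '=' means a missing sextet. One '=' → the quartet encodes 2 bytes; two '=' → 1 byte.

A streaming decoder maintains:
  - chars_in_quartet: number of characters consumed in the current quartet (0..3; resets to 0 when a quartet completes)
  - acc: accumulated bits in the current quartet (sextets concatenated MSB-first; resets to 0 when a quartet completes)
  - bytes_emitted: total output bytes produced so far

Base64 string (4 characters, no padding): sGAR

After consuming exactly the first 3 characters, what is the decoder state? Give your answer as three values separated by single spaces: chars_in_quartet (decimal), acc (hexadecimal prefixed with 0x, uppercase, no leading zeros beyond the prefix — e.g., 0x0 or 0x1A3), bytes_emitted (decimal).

After char 0 ('s'=44): chars_in_quartet=1 acc=0x2C bytes_emitted=0
After char 1 ('G'=6): chars_in_quartet=2 acc=0xB06 bytes_emitted=0
After char 2 ('A'=0): chars_in_quartet=3 acc=0x2C180 bytes_emitted=0

Answer: 3 0x2C180 0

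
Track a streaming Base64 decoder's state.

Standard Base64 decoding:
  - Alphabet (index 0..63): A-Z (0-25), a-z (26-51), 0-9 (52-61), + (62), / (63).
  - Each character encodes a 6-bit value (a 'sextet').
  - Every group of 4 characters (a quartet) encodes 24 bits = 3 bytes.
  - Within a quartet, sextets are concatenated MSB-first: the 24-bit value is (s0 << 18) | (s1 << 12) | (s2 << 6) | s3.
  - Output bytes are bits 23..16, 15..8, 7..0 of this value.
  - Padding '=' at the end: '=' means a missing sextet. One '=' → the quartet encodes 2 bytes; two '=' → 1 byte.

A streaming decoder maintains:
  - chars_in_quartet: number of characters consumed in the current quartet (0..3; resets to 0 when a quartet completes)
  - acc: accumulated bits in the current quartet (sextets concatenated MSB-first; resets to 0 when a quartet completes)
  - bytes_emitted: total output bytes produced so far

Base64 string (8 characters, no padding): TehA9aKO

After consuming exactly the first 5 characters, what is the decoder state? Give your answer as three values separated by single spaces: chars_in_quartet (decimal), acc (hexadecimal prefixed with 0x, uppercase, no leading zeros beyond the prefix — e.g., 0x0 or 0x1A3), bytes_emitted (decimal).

After char 0 ('T'=19): chars_in_quartet=1 acc=0x13 bytes_emitted=0
After char 1 ('e'=30): chars_in_quartet=2 acc=0x4DE bytes_emitted=0
After char 2 ('h'=33): chars_in_quartet=3 acc=0x137A1 bytes_emitted=0
After char 3 ('A'=0): chars_in_quartet=4 acc=0x4DE840 -> emit 4D E8 40, reset; bytes_emitted=3
After char 4 ('9'=61): chars_in_quartet=1 acc=0x3D bytes_emitted=3

Answer: 1 0x3D 3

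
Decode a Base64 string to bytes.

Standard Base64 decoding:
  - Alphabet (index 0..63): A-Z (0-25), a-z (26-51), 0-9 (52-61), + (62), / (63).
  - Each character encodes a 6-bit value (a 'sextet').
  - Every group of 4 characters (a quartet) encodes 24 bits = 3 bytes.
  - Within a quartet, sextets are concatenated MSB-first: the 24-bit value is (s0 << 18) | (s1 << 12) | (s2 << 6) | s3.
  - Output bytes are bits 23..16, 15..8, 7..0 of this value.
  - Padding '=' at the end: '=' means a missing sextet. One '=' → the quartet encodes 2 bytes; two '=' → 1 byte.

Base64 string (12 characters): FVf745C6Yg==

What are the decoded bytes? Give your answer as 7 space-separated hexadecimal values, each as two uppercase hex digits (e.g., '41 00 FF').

Answer: 15 57 FB E3 90 BA 62

Derivation:
After char 0 ('F'=5): chars_in_quartet=1 acc=0x5 bytes_emitted=0
After char 1 ('V'=21): chars_in_quartet=2 acc=0x155 bytes_emitted=0
After char 2 ('f'=31): chars_in_quartet=3 acc=0x555F bytes_emitted=0
After char 3 ('7'=59): chars_in_quartet=4 acc=0x1557FB -> emit 15 57 FB, reset; bytes_emitted=3
After char 4 ('4'=56): chars_in_quartet=1 acc=0x38 bytes_emitted=3
After char 5 ('5'=57): chars_in_quartet=2 acc=0xE39 bytes_emitted=3
After char 6 ('C'=2): chars_in_quartet=3 acc=0x38E42 bytes_emitted=3
After char 7 ('6'=58): chars_in_quartet=4 acc=0xE390BA -> emit E3 90 BA, reset; bytes_emitted=6
After char 8 ('Y'=24): chars_in_quartet=1 acc=0x18 bytes_emitted=6
After char 9 ('g'=32): chars_in_quartet=2 acc=0x620 bytes_emitted=6
Padding '==': partial quartet acc=0x620 -> emit 62; bytes_emitted=7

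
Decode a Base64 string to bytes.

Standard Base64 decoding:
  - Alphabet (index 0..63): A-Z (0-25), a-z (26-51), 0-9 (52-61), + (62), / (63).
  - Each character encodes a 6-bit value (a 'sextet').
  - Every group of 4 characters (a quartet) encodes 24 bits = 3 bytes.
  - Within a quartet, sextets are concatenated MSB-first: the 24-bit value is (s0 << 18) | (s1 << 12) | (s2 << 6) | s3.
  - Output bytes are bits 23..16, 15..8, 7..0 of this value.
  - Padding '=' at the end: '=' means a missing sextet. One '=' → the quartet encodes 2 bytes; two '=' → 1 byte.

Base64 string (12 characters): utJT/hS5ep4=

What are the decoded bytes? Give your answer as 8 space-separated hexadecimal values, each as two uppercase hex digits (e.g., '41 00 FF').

Answer: BA D2 53 FE 14 B9 7A 9E

Derivation:
After char 0 ('u'=46): chars_in_quartet=1 acc=0x2E bytes_emitted=0
After char 1 ('t'=45): chars_in_quartet=2 acc=0xBAD bytes_emitted=0
After char 2 ('J'=9): chars_in_quartet=3 acc=0x2EB49 bytes_emitted=0
After char 3 ('T'=19): chars_in_quartet=4 acc=0xBAD253 -> emit BA D2 53, reset; bytes_emitted=3
After char 4 ('/'=63): chars_in_quartet=1 acc=0x3F bytes_emitted=3
After char 5 ('h'=33): chars_in_quartet=2 acc=0xFE1 bytes_emitted=3
After char 6 ('S'=18): chars_in_quartet=3 acc=0x3F852 bytes_emitted=3
After char 7 ('5'=57): chars_in_quartet=4 acc=0xFE14B9 -> emit FE 14 B9, reset; bytes_emitted=6
After char 8 ('e'=30): chars_in_quartet=1 acc=0x1E bytes_emitted=6
After char 9 ('p'=41): chars_in_quartet=2 acc=0x7A9 bytes_emitted=6
After char 10 ('4'=56): chars_in_quartet=3 acc=0x1EA78 bytes_emitted=6
Padding '=': partial quartet acc=0x1EA78 -> emit 7A 9E; bytes_emitted=8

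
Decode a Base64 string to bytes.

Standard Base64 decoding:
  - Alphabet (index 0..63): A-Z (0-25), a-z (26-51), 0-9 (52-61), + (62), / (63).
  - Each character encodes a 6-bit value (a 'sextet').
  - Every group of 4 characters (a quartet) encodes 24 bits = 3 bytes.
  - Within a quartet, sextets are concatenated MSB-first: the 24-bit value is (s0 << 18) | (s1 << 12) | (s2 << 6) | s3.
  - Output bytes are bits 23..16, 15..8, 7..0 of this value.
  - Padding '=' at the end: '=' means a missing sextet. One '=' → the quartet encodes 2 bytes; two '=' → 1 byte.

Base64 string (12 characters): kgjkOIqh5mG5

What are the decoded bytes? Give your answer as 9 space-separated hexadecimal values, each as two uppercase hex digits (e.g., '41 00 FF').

After char 0 ('k'=36): chars_in_quartet=1 acc=0x24 bytes_emitted=0
After char 1 ('g'=32): chars_in_quartet=2 acc=0x920 bytes_emitted=0
After char 2 ('j'=35): chars_in_quartet=3 acc=0x24823 bytes_emitted=0
After char 3 ('k'=36): chars_in_quartet=4 acc=0x9208E4 -> emit 92 08 E4, reset; bytes_emitted=3
After char 4 ('O'=14): chars_in_quartet=1 acc=0xE bytes_emitted=3
After char 5 ('I'=8): chars_in_quartet=2 acc=0x388 bytes_emitted=3
After char 6 ('q'=42): chars_in_quartet=3 acc=0xE22A bytes_emitted=3
After char 7 ('h'=33): chars_in_quartet=4 acc=0x388AA1 -> emit 38 8A A1, reset; bytes_emitted=6
After char 8 ('5'=57): chars_in_quartet=1 acc=0x39 bytes_emitted=6
After char 9 ('m'=38): chars_in_quartet=2 acc=0xE66 bytes_emitted=6
After char 10 ('G'=6): chars_in_quartet=3 acc=0x39986 bytes_emitted=6
After char 11 ('5'=57): chars_in_quartet=4 acc=0xE661B9 -> emit E6 61 B9, reset; bytes_emitted=9

Answer: 92 08 E4 38 8A A1 E6 61 B9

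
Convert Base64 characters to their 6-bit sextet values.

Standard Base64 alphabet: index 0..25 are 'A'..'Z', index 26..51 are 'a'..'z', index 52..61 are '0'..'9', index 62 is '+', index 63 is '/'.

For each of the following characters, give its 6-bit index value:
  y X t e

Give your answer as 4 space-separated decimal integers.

Answer: 50 23 45 30

Derivation:
'y': a..z range, 26 + ord('y') − ord('a') = 50
'X': A..Z range, ord('X') − ord('A') = 23
't': a..z range, 26 + ord('t') − ord('a') = 45
'e': a..z range, 26 + ord('e') − ord('a') = 30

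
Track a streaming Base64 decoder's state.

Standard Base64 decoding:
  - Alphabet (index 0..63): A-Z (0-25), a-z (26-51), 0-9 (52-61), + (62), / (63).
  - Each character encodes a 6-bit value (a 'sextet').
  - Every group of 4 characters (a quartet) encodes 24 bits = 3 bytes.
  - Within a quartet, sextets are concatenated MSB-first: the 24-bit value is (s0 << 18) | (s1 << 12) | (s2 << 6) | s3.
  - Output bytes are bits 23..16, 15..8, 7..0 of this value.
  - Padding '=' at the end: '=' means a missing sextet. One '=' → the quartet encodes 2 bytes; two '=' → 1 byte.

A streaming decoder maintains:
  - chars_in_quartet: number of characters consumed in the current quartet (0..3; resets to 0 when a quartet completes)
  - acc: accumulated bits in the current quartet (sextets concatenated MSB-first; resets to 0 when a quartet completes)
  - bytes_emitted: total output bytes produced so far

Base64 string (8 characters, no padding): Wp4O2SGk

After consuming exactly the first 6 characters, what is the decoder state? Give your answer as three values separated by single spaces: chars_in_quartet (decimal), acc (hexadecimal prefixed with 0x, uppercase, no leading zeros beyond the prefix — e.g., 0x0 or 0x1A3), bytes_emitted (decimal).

Answer: 2 0xD92 3

Derivation:
After char 0 ('W'=22): chars_in_quartet=1 acc=0x16 bytes_emitted=0
After char 1 ('p'=41): chars_in_quartet=2 acc=0x5A9 bytes_emitted=0
After char 2 ('4'=56): chars_in_quartet=3 acc=0x16A78 bytes_emitted=0
After char 3 ('O'=14): chars_in_quartet=4 acc=0x5A9E0E -> emit 5A 9E 0E, reset; bytes_emitted=3
After char 4 ('2'=54): chars_in_quartet=1 acc=0x36 bytes_emitted=3
After char 5 ('S'=18): chars_in_quartet=2 acc=0xD92 bytes_emitted=3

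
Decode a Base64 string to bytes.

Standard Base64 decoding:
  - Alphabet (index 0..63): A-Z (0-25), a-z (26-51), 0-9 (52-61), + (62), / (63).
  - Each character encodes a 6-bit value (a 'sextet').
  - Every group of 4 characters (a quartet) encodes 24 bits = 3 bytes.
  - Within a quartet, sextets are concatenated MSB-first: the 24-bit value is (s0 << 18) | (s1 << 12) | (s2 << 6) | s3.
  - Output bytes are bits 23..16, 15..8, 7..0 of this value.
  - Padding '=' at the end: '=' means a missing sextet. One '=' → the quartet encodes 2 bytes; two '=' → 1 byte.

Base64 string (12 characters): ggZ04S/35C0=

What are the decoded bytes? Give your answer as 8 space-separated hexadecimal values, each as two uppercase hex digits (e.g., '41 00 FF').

Answer: 82 06 74 E1 2F F7 E4 2D

Derivation:
After char 0 ('g'=32): chars_in_quartet=1 acc=0x20 bytes_emitted=0
After char 1 ('g'=32): chars_in_quartet=2 acc=0x820 bytes_emitted=0
After char 2 ('Z'=25): chars_in_quartet=3 acc=0x20819 bytes_emitted=0
After char 3 ('0'=52): chars_in_quartet=4 acc=0x820674 -> emit 82 06 74, reset; bytes_emitted=3
After char 4 ('4'=56): chars_in_quartet=1 acc=0x38 bytes_emitted=3
After char 5 ('S'=18): chars_in_quartet=2 acc=0xE12 bytes_emitted=3
After char 6 ('/'=63): chars_in_quartet=3 acc=0x384BF bytes_emitted=3
After char 7 ('3'=55): chars_in_quartet=4 acc=0xE12FF7 -> emit E1 2F F7, reset; bytes_emitted=6
After char 8 ('5'=57): chars_in_quartet=1 acc=0x39 bytes_emitted=6
After char 9 ('C'=2): chars_in_quartet=2 acc=0xE42 bytes_emitted=6
After char 10 ('0'=52): chars_in_quartet=3 acc=0x390B4 bytes_emitted=6
Padding '=': partial quartet acc=0x390B4 -> emit E4 2D; bytes_emitted=8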